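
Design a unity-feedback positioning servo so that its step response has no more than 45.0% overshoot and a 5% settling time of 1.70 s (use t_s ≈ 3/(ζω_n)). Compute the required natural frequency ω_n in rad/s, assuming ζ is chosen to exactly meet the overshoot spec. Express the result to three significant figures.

ω_n ≈ 7.16 rad/s

Inverting the overshoot relation: ζ = |ln 0.450|/√(π² + ln²0.450) = 0.246.
Then ω_n = 3/(ζ t_s) = 3/(0.246 × 1.70) = 7.16 rad/s.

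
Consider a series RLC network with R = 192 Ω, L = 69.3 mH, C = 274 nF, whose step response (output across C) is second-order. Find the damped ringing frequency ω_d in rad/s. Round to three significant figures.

For a series RLC circuit (capacitor voltage as output), ω_n = 1/√(LC) = 1/√(69.3 mH · 274 nF) = 7260 rad/s.
ζ = (R/2)·√(C/L) = (192/2)·√(274 nF/69.3 mH) = 0.191.
ω_d = ω_n√(1−ζ²) = 7120 rad/s.

ω_d ≈ 7120 rad/s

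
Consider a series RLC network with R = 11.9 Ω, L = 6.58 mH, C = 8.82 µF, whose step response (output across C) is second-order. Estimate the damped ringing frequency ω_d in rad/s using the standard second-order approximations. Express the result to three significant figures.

For a series RLC circuit (capacitor voltage as output), ω_n = 1/√(LC) = 1/√(6.58 mH · 8.82 µF) = 4150 rad/s.
ζ = (R/2)·√(C/L) = (11.9/2)·√(8.82 µF/6.58 mH) = 0.218.
The damped frequency ω_d = ω_n√(1−ζ²) = 4050 rad/s.

ω_d ≈ 4050 rad/s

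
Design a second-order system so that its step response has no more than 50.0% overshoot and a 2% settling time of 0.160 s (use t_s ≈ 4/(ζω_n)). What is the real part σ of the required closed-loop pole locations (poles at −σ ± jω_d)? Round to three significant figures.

The settling-time spec alone fixes σ = ζω_n = 4/t_s = 4/0.160 = 25.0.
(Overshoot then fixes ζ = 0.215 and hence ω_d = σ·√(1−ζ²)/ζ = 113 rad/s.)

σ ≈ 25.0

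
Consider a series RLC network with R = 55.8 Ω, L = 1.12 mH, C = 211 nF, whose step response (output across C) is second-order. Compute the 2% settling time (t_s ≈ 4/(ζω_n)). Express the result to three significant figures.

For a series RLC circuit (capacitor voltage as output), ω_n = 1/√(LC) = 1/√(1.12 mH · 211 nF) = 65100 rad/s.
ζ = (R/2)·√(C/L) = (55.8/2)·√(211 nF/1.12 mH) = 0.383.
t_s ≈ 4/(ζω_n) = 0.000161 s.

t_s ≈ 0.000161 s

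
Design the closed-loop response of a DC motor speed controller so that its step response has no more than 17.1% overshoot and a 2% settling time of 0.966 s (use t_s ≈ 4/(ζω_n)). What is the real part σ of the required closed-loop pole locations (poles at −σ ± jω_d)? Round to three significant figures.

The settling-time spec alone fixes σ = ζω_n = 4/t_s = 4/0.966 = 4.14.
(Overshoot then fixes ζ = 0.490 and hence ω_d = σ·√(1−ζ²)/ζ = 7.37 rad/s.)

σ ≈ 4.14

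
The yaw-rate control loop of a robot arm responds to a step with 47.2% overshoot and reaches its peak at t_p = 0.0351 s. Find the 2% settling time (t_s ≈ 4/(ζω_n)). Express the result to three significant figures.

t_s ≈ 0.187 s

From the overshoot, ζ = −ln(OS)/√(π²+ln²(OS)) = 0.232.
t_p = π/ω_d ⇒ ω_d = 89.5 rad/s; then ω_n = ω_d/√(1−ζ²) = 92.0 rad/s.
t_s ≈ 4/(ζω_n) = 4/(0.232·92.0) = 0.187 s.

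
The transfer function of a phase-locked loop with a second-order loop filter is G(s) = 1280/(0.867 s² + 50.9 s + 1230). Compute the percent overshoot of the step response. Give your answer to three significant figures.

%OS ≈ 2.01%

Dividing through by 0.867: denominator becomes s² + 58.71 s + 1419.
So ω_n = √1419 = 37.7 rad/s and ζ = 58.71/(2·37.7) = 0.779.
Overshoot: exp(−π·0.779/√(1−0.779²)) = 0.0201, i.e. 2.01%.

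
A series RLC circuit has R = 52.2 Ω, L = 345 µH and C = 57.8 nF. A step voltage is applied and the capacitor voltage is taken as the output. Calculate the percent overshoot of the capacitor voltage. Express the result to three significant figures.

For a series RLC circuit (capacitor voltage as output), ω_n = 1/√(LC) = 1/√(345 µH · 57.8 nF) = 224000 rad/s.
ζ = (R/2)·√(C/L) = (52.2/2)·√(57.8 nF/345 µH) = 0.338.
%OS = 100·exp(−πζ/√(1−ζ²)) = 32.4%.

%OS ≈ 32.4%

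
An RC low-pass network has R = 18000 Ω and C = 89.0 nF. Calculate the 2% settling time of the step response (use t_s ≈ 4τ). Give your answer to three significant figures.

t_s ≈ 0.00641 s

τ = RC = 18000 × 89.0 nF = 0.00160 s.
t_s ≈ 4τ = 0.00641 s.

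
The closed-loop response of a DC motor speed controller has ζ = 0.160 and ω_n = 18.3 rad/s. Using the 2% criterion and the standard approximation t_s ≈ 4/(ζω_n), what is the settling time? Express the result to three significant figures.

t_s ≈ 4/(ζω_n) = 4/(0.160 × 18.3) = 1.37 s.

t_s ≈ 1.37 s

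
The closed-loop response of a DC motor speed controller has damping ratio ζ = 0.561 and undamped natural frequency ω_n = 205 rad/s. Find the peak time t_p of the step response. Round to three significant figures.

The damped frequency is ω_d = ω_n√(1−ζ²) = 205·√(1−0.315) = 170 rad/s.
Peak time t_p = π/ω_d = π/170 = 0.0185 s.

t_p ≈ 0.0185 s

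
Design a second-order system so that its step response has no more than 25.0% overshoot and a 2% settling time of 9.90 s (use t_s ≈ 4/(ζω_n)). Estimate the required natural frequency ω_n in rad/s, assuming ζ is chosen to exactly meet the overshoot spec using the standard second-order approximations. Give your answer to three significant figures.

ω_n ≈ 1.00 rad/s

ζ = −ln(OS)/√(π² + (ln OS)²). With OS = 0.250, ln OS = −1.386 and ζ = 1.386/3.434 = 0.404.
Then ω_n = 4/(ζ t_s) = 4/(0.404 × 9.90) = 1.00 rad/s.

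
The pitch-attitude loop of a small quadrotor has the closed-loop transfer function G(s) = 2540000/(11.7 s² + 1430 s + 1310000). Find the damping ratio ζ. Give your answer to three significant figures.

Dividing through by 11.7: denominator becomes s² + 122.2 s + 112000.
So ω_n = √112000 = 335 rad/s and ζ = 122.2/(2·335) = 0.183.

ζ ≈ 0.183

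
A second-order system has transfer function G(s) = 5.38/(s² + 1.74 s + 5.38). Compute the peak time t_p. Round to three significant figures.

t_p ≈ 1.46 s

Comparing the denominator to s² + 2ζω_n s + ω_n²: ω_n = √5.38 = 2.32 rad/s, and 2ζω_n = 1.74 so ζ = 1.74/(2·2.32) = 0.375.
The damped frequency ω_d = ω_n√(1−ζ²) = 2.15 rad/s. Then t_p = π/ω_d = 1.46 s.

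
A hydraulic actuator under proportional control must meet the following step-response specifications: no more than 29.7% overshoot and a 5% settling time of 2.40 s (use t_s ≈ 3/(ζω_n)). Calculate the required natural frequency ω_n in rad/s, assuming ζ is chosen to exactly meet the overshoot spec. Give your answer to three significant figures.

Inverting the overshoot relation: ζ = |ln 0.297|/√(π² + ln²0.297) = 0.360.
From t_s ≈ 3/(ζω_n): ω_n = 3/(ζ·t_s) = 3/(0.360·2.40) = 3.47 rad/s.

ω_n ≈ 3.47 rad/s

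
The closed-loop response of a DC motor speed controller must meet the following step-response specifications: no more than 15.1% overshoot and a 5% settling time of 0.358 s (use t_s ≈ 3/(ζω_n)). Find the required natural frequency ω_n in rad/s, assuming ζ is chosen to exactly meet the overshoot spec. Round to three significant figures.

From %OS = 100·exp(−πζ/√(1−ζ²)), invert to get ζ = −ln(OS)/√(π² + ln²(OS)) with OS = 0.151.
−ln 0.151 = 1.890, so ζ = 1.890/√(π² + 3.574) = 0.516.
From t_s ≈ 3/(ζω_n): ω_n = 3/(ζ·t_s) = 3/(0.516·0.358) = 16.3 rad/s.

ω_n ≈ 16.3 rad/s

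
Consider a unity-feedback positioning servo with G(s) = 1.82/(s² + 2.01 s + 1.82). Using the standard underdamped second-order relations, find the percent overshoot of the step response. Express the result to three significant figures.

%OS ≈ 3.00%

Matching coefficients with s² + 2ζω_n s + ω_n² gives ω_n² = 1.82 ⇒ ω_n = 1.35 rad/s, and ζ = 2.01/(2ω_n) = 0.745.
%OS = 100 e^{−πζ/√(1−ζ²)} with ζ = 0.745 gives 3.00%.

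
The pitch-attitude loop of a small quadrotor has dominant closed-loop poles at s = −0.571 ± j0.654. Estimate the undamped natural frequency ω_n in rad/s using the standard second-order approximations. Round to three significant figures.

ω_n ≈ 0.868 rad/s

With σ = 0.571, ω_d = 0.654: ω_n = √(σ²+ω_d²) = 0.868 rad/s, ζ = σ/ω_n = 0.658.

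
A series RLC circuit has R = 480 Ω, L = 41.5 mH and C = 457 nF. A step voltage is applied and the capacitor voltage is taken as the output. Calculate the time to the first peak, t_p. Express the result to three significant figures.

For a series RLC circuit (capacitor voltage as output), ω_n = 1/√(LC) = 1/√(41.5 mH · 457 nF) = 7260 rad/s.
ζ = (R/2)·√(C/L) = (480/2)·√(457 nF/41.5 mH) = 0.796.
The damped frequency ω_d = ω_n√(1−ζ²) = 4390 rad/s. t_p = π/ω_d = 0.000715 s.

t_p ≈ 0.000715 s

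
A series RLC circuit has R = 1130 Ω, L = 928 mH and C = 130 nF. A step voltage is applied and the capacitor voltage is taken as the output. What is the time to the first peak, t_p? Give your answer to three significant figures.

For a series RLC circuit (capacitor voltage as output), ω_n = 1/√(LC) = 1/√(928 mH · 130 nF) = 2880 rad/s.
ζ = (R/2)·√(C/L) = (1130/2)·√(130 nF/928 mH) = 0.211.
The damped frequency ω_d = ω_n√(1−ζ²) = 2810 rad/s. t_p = π/ω_d = 0.00112 s.

t_p ≈ 0.00112 s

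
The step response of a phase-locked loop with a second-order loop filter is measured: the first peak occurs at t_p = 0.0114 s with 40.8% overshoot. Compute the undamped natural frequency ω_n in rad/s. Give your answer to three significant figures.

ω_n ≈ 287 rad/s

The overshoot fixes ζ = −ln(OS)/√(π²+ln²(OS)) = 0.274.
From t_p = π/ω_d, ω_d = π/0.0114 = 276 rad/s, so ω_n = ω_d/√(1−ζ²) = 287 rad/s.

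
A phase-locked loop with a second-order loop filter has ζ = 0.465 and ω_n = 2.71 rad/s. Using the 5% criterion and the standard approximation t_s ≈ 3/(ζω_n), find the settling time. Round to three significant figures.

t_s ≈ 2.38 s

t_s ≈ 3/(ζω_n) = 3/(0.465 × 2.71) = 2.38 s.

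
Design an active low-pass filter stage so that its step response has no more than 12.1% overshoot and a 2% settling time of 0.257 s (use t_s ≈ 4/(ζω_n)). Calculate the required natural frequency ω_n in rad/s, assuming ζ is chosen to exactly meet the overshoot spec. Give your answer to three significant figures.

Inverting the overshoot relation: ζ = |ln 0.121|/√(π² + ln²0.121) = 0.558.
From t_s ≈ 4/(ζω_n): ω_n = 4/(ζ·t_s) = 4/(0.558·0.257) = 27.9 rad/s.

ω_n ≈ 27.9 rad/s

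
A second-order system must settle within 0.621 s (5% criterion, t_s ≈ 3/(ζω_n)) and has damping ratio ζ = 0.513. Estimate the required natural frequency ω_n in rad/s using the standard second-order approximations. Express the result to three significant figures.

ω_n ≈ 9.42 rad/s

Rearranging t_s ≈ 3/(ζω_n) gives ω_n = 3/(ζ·t_s) = 3/(0.513 × 0.621) = 9.42 rad/s.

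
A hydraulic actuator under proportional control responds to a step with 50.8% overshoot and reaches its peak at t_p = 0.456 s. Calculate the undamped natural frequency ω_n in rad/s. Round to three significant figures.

ω_n ≈ 7.05 rad/s

From the overshoot, ζ = −ln(OS)/√(π²+ln²(OS)) = 0.211.
t_p = π/ω_d ⇒ ω_d = 6.89 rad/s; then ω_n = ω_d/√(1−ζ²) = 7.05 rad/s.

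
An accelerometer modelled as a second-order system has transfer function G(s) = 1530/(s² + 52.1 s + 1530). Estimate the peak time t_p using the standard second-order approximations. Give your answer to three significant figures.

t_p ≈ 0.108 s

ω_n = √1530 = 39.1 rad/s; ζ = 52.1/(2·39.1) = 0.666.
ω_d = ω_n√(1−ζ²) = 29.2 rad/s. Then t_p = π/ω_d = 0.108 s.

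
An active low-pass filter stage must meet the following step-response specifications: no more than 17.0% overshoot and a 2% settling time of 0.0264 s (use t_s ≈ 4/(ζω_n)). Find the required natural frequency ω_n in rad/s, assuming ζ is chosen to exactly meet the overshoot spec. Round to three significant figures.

ζ = −ln(OS)/√(π² + (ln OS)²). With OS = 0.170, ln OS = −1.772 and ζ = 1.772/3.607 = 0.491.
Then ω_n = 4/(ζ t_s) = 4/(0.491 × 0.0264) = 308 rad/s.

ω_n ≈ 308 rad/s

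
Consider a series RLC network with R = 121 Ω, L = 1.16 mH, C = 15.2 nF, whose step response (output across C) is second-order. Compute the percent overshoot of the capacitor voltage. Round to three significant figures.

%OS ≈ 49.4%

For a series RLC circuit (capacitor voltage as output), ω_n = 1/√(LC) = 1/√(1.16 mH · 15.2 nF) = 238000 rad/s.
ζ = (R/2)·√(C/L) = (121/2)·√(15.2 nF/1.16 mH) = 0.219.
%OS = 100·exp(−πζ/√(1−ζ²)) = 49.4%.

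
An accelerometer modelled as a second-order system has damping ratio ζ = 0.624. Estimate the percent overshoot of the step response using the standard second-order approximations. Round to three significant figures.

For an underdamped second-order system, %OS = 100·exp(−πζ/√(1−ζ²)).
πζ/√(1−ζ²) = π·0.624/√(1−0.389) = 2.509, so %OS = 100·e^(−2.509) = 8.14%.

%OS ≈ 8.14%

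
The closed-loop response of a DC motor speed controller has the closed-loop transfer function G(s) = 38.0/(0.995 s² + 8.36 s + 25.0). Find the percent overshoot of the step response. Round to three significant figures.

Dividing through by 0.995: denominator becomes s² + 8.402 s + 25.13.
So ω_n = √25.13 = 5.01 rad/s and ζ = 8.402/(2·5.01) = 0.838.
Overshoot: exp(−π·0.838/√(1−0.838²)) = 0.00801, i.e. 0.801%.

%OS ≈ 0.801%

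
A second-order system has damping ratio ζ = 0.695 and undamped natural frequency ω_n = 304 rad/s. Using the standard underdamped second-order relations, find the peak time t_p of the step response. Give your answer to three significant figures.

t_p ≈ 0.0144 s

The damped frequency is ω_d = ω_n√(1−ζ²) = 304·√(1−0.483) = 219 rad/s.
Peak time t_p = π/ω_d = π/219 = 0.0144 s.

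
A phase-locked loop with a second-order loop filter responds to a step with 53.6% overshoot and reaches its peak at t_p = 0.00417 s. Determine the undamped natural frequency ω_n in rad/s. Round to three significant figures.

ζ from %OS: ζ = |ln 0.536|/√(π²+ln²0.536) = 0.195.
From t_p = π/ω_d, ω_d = π/0.00417 = 753 rad/s, so ω_n = ω_d/√(1−ζ²) = 768 rad/s.

ω_n ≈ 768 rad/s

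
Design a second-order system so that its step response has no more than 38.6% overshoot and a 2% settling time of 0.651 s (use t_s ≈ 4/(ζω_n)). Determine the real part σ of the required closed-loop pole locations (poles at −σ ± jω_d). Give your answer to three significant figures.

σ ≈ 6.14

The settling-time spec alone fixes σ = ζω_n = 4/t_s = 4/0.651 = 6.14.
(Overshoot then fixes ζ = 0.290 and hence ω_d = σ·√(1−ζ²)/ζ = 20.3 rad/s.)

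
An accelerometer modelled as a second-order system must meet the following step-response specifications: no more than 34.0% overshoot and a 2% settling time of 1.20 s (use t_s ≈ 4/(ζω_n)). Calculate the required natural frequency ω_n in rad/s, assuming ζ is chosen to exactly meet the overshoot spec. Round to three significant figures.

ω_n ≈ 10.3 rad/s

From %OS = 100·exp(−πζ/√(1−ζ²)), invert to get ζ = −ln(OS)/√(π² + ln²(OS)) with OS = 0.340.
−ln 0.340 = 1.079, so ζ = 1.079/√(π² + 1.164) = 0.325.
Then ω_n = 4/(ζ t_s) = 4/(0.325 × 1.20) = 10.3 rad/s.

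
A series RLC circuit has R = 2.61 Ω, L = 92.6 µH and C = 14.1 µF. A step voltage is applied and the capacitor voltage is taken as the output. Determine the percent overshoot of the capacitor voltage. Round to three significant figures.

%OS ≈ 15.6%

For a series RLC circuit (capacitor voltage as output), ω_n = 1/√(LC) = 1/√(92.6 µH · 14.1 µF) = 27700 rad/s.
ζ = (R/2)·√(C/L) = (2.61/2)·√(14.1 µF/92.6 µH) = 0.509.
%OS = 100 e^{−πζ/√(1−ζ²)} with ζ = 0.509 gives 15.6%.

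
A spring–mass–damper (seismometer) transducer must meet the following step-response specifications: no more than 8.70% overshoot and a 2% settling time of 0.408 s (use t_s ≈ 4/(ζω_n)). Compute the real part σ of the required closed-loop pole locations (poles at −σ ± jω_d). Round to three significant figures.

The settling-time spec alone fixes σ = ζω_n = 4/t_s = 4/0.408 = 9.80.
(Overshoot then fixes ζ = 0.614 and hence ω_d = σ·√(1−ζ²)/ζ = 12.6 rad/s.)

σ ≈ 9.80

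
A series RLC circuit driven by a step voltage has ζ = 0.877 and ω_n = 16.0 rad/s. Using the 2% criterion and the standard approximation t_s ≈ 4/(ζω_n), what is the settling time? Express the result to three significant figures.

t_s ≈ 0.285 s

t_s ≈ 4/(ζω_n) = 4/(0.877 × 16.0) = 0.285 s.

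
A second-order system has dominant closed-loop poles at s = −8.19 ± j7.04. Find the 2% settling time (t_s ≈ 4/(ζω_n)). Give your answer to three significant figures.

For poles at −σ ± jω_d, ζω_n = σ = 8.19, so t_s ≈ 4/σ = 0.488 s.

t_s ≈ 0.488 s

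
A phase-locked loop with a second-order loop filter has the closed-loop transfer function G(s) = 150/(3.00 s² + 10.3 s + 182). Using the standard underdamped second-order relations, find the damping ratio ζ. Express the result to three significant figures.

ζ ≈ 0.220

Dividing through by 3.00: denominator becomes s² + 3.433 s + 60.67.
So ω_n = √60.67 = 7.79 rad/s and ζ = 3.433/(2·7.79) = 0.220.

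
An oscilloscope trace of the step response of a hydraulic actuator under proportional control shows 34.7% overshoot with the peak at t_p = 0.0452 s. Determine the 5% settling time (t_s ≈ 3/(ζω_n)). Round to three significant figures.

t_s ≈ 0.128 s

ζ from %OS: ζ = |ln 0.347|/√(π²+ln²0.347) = 0.319.
t_p = π/ω_d ⇒ ω_d = 69.5 rad/s; then ω_n = ω_d/√(1−ζ²) = 73.3 rad/s.
t_s ≈ 3/(ζω_n) = 3/(0.319·73.3) = 0.128 s.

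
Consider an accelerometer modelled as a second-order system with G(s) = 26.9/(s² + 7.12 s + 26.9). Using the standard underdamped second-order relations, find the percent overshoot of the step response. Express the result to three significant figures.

%OS ≈ 5.16%

ω_n = √26.9 = 5.19 rad/s; ζ = 7.12/(2·5.19) = 0.686.
Overshoot: exp(−π·0.686/√(1−0.686²)) = 0.0516, i.e. 5.16%.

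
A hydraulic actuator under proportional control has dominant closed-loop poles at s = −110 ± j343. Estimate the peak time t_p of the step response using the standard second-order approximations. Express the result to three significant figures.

t_p = π/ω_d with ω_d = 343 (the imaginary part), so t_p = 0.00916 s.

t_p ≈ 0.00916 s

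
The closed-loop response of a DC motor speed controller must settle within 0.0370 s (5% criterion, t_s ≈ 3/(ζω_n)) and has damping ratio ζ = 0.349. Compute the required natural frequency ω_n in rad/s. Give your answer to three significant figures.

Rearranging t_s ≈ 3/(ζω_n) gives ω_n = 3/(ζ·t_s) = 3/(0.349 × 0.0370) = 232 rad/s.

ω_n ≈ 232 rad/s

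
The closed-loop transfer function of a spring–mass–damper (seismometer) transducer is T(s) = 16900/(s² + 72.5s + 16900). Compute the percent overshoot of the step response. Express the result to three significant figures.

%OS ≈ 40.2%

Matching coefficients with s² + 2ζω_n s + ω_n² gives ω_n² = 16900 ⇒ ω_n = 130 rad/s, and ζ = 72.5/(2ω_n) = 0.279.
%OS = 100·exp(−πζ/√(1−ζ²)) = 40.2%.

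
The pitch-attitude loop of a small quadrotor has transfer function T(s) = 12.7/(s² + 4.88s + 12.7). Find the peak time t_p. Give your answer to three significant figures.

ω_n = √12.7 = 3.56 rad/s; ζ = 4.88/(2·3.56) = 0.685.
The damped frequency ω_d = ω_n√(1−ζ²) = 2.60 rad/s. Then t_p = π/ω_d = 1.21 s.

t_p ≈ 1.21 s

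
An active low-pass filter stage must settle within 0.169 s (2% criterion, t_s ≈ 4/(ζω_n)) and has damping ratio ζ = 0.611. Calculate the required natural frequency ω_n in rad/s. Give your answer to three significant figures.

Rearranging t_s ≈ 4/(ζω_n) gives ω_n = 4/(ζ·t_s) = 4/(0.611 × 0.169) = 38.7 rad/s.

ω_n ≈ 38.7 rad/s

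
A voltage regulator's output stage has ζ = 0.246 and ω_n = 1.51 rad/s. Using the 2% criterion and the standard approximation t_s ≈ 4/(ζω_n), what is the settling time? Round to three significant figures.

t_s ≈ 4/(ζω_n) = 4/(0.246 × 1.51) = 10.8 s.

t_s ≈ 10.8 s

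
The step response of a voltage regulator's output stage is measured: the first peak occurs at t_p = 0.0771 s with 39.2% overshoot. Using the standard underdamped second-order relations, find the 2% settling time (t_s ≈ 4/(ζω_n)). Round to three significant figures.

The overshoot fixes ζ = −ln(OS)/√(π²+ln²(OS)) = 0.286.
From t_p = π/ω_d, ω_d = π/0.0771 = 40.7 rad/s, so ω_n = ω_d/√(1−ζ²) = 42.5 rad/s.
t_s ≈ 4/(ζω_n) = 4/(0.286·42.5) = 0.329 s.

t_s ≈ 0.329 s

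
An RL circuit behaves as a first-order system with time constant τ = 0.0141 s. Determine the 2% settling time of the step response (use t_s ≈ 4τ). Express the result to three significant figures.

t_s ≈ 0.0564 s

t_s ≈ 4τ = 0.0564 s.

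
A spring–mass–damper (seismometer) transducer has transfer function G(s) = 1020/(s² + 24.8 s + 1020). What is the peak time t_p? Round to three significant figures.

t_p ≈ 0.107 s

Comparing the denominator to s² + 2ζω_n s + ω_n²: ω_n = √1020 = 31.9 rad/s, and 2ζω_n = 24.8 so ζ = 24.8/(2·31.9) = 0.388.
ω_d = ω_n√(1−ζ²) = 29.4 rad/s. Then t_p = π/ω_d = 0.107 s.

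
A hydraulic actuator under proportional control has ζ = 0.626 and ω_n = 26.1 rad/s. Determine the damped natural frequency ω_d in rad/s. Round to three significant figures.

ω_d ≈ 20.4 rad/s

ω_d = ω_n√(1−ζ²) = 26.1·√0.608 = 20.4 rad/s.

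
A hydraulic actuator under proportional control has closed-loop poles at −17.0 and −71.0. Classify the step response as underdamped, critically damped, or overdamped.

overdamped

Since the poles are distinct, negative and real, the response is overdamped.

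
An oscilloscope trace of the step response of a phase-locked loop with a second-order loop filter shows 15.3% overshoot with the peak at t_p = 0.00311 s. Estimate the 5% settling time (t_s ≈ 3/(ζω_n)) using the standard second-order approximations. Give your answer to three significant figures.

t_s ≈ 0.00497 s

From the overshoot, ζ = −ln(OS)/√(π²+ln²(OS)) = 0.513.
From t_p = π/ω_d, ω_d = π/0.00311 = 1010 rad/s, so ω_n = ω_d/√(1−ζ²) = 1180 rad/s.
t_s ≈ 3/(ζω_n) = 3/(0.513·1180) = 0.00497 s.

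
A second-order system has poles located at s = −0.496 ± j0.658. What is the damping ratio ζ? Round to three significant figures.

ζ ≈ 0.602

|pole| = ω_n = √(0.496² + 0.658²) = 0.824 rad/s; ζ = cos θ = σ/ω_n = 0.602.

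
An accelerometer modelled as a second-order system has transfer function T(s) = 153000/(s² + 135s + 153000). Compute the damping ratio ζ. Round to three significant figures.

ζ ≈ 0.173

Matching coefficients with s² + 2ζω_n s + ω_n² gives ω_n² = 153000 ⇒ ω_n = 391 rad/s, and ζ = 135/(2ω_n) = 0.173.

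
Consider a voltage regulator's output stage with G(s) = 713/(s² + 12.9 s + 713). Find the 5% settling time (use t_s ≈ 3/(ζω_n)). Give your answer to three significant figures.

t_s ≈ 0.465 s

Matching coefficients with s² + 2ζω_n s + ω_n² gives ω_n² = 713 ⇒ ω_n = 26.7 rad/s, and ζ = 12.9/(2ω_n) = 0.242.
t_s ≈ 3/(ζω_n) = 3/(0.242·26.7) = 0.465 s.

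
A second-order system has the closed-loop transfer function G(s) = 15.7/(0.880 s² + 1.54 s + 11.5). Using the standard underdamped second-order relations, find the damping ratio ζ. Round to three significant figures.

Dividing through by 0.880: denominator becomes s² + 1.750 s + 13.07.
So ω_n = √13.07 = 3.61 rad/s and ζ = 1.750/(2·3.61) = 0.242.

ζ ≈ 0.242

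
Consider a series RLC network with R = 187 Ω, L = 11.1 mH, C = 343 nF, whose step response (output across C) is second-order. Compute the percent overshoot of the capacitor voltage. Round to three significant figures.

%OS ≈ 14.8%

For a series RLC circuit (capacitor voltage as output), ω_n = 1/√(LC) = 1/√(11.1 mH · 343 nF) = 16200 rad/s.
ζ = (R/2)·√(C/L) = (187/2)·√(343 nF/11.1 mH) = 0.520.
Overshoot: exp(−π·0.520/√(1−0.520²)) = 0.148, i.e. 14.8%.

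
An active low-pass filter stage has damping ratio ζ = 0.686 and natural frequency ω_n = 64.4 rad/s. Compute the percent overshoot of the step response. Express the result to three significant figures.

For an underdamped second-order system, %OS = 100·exp(−πζ/√(1−ζ²)).
πζ/√(1−ζ²) = π·0.686/√(1−0.471) = 2.962, so %OS = 100·e^(−2.962) = 5.17%.

%OS ≈ 5.17%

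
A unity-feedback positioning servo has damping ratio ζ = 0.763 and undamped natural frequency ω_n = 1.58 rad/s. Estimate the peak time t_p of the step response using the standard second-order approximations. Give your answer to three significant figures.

The damped frequency is ω_d = ω_n√(1−ζ²) = 1.58·√(1−0.582) = 1.02 rad/s.
Peak time t_p = π/ω_d = π/1.02 = 3.08 s.

t_p ≈ 3.08 s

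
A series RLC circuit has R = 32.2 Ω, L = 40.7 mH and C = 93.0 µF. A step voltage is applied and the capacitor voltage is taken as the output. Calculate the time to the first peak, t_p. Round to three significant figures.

For a series RLC circuit (capacitor voltage as output), ω_n = 1/√(LC) = 1/√(40.7 mH · 93.0 µF) = 514 rad/s.
ζ = (R/2)·√(C/L) = (32.2/2)·√(93.0 µF/40.7 mH) = 0.770.
ω_d = 514·√(1 − 0.770²) = 328 rad/s. t_p = π/ω_d = 0.00957 s.

t_p ≈ 0.00957 s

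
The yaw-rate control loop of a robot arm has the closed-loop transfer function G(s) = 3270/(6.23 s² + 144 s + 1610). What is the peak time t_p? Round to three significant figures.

t_p ≈ 0.281 s

Dividing through by 6.23: denominator becomes s² + 23.11 s + 258.4.
So ω_n = √258.4 = 16.1 rad/s and ζ = 23.11/(2·16.1) = 0.719.
ω_d = 16.1·√(1 − 0.719²) = 11.2 rad/s. t_p = π/ω_d = 0.281 s.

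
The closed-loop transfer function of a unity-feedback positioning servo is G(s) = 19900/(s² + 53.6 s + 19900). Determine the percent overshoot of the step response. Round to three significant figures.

Matching coefficients with s² + 2ζω_n s + ω_n² gives ω_n² = 19900 ⇒ ω_n = 141 rad/s, and ζ = 53.6/(2ω_n) = 0.190.
%OS = 100 e^{−πζ/√(1−ζ²)} with ζ = 0.190 gives 54.4%.

%OS ≈ 54.4%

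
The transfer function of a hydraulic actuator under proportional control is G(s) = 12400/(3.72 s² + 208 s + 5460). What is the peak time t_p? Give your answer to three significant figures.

Dividing through by 3.72: denominator becomes s² + 55.91 s + 1468.
So ω_n = √1468 = 38.3 rad/s and ζ = 55.91/(2·38.3) = 0.730.
The damped frequency ω_d = ω_n√(1−ζ²) = 26.2 rad/s. t_p = π/ω_d = 0.120 s.

t_p ≈ 0.120 s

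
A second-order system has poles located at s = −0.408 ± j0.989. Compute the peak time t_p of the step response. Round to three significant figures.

t_p ≈ 3.18 s

t_p = π/ω_d with ω_d = 0.989 (the imaginary part), so t_p = 3.18 s.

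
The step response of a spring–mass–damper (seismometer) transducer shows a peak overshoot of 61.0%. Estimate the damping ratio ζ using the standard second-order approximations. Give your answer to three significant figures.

ζ ≈ 0.155

From %OS = 100·exp(−πζ/√(1−ζ²)), invert to get ζ = −ln(OS)/√(π² + ln²(OS)) with OS = 0.610.
−ln 0.610 = 0.4943, so ζ = 0.4943/√(π² + 0.2443) = 0.155.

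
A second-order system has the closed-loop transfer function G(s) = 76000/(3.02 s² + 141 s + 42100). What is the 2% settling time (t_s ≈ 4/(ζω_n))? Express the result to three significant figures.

t_s ≈ 0.171 s

Dividing through by 3.02: denominator becomes s² + 46.69 s + 13940.
So ω_n = √13940 = 118 rad/s and ζ = 46.69/(2·118) = 0.198.
t_s ≈ 4/(ζω_n) = 0.171 s.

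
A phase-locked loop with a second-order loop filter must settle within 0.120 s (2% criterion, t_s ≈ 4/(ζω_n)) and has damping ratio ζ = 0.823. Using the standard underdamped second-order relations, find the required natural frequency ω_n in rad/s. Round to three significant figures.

ω_n ≈ 40.5 rad/s

Rearranging t_s ≈ 4/(ζω_n) gives ω_n = 4/(ζ·t_s) = 4/(0.823 × 0.120) = 40.5 rad/s.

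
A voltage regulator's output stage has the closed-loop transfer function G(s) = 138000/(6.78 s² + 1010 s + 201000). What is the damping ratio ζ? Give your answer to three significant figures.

Dividing through by 6.78: denominator becomes s² + 149.0 s + 29650.
So ω_n = √29650 = 172 rad/s and ζ = 149.0/(2·172) = 0.433.

ζ ≈ 0.433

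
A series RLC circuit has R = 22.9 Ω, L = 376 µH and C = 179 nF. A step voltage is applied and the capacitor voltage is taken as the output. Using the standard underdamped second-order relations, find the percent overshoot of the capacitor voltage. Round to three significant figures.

%OS ≈ 44.5%

For a series RLC circuit (capacitor voltage as output), ω_n = 1/√(LC) = 1/√(376 µH · 179 nF) = 122000 rad/s.
ζ = (R/2)·√(C/L) = (22.9/2)·√(179 nF/376 µH) = 0.250.
%OS = 100·exp(−πζ/√(1−ζ²)) = 44.5%.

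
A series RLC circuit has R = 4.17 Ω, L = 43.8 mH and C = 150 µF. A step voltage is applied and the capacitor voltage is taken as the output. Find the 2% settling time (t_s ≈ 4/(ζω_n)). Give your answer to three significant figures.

For a series RLC circuit (capacitor voltage as output), ω_n = 1/√(LC) = 1/√(43.8 mH · 150 µF) = 390 rad/s.
ζ = (R/2)·√(C/L) = (4.17/2)·√(150 µF/43.8 mH) = 0.122.
t_s ≈ 4/(ζω_n) = 0.0840 s.

t_s ≈ 0.0840 s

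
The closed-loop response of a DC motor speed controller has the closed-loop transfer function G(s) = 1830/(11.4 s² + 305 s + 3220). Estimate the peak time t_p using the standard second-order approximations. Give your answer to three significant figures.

Dividing through by 11.4: denominator becomes s² + 26.75 s + 282.5.
So ω_n = √282.5 = 16.8 rad/s and ζ = 26.75/(2·16.8) = 0.796.
ω_d = 16.8·√(1 − 0.796²) = 10.2 rad/s. t_p = π/ω_d = 0.309 s.

t_p ≈ 0.309 s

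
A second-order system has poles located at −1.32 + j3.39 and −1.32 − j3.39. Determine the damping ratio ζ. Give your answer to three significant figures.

ζ ≈ 0.363

The poles are at −σ ± jω_d with σ = 1.32 and ω_d = 3.39, so ω_n = √(σ²+ω_d²) = 3.64 rad/s and ζ = σ/ω_n = 0.363.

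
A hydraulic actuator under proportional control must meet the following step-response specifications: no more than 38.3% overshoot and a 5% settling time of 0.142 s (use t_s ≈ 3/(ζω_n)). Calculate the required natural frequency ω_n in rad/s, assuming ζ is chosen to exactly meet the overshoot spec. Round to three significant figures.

Inverting the overshoot relation: ζ = |ln 0.383|/√(π² + ln²0.383) = 0.292.
From t_s ≈ 3/(ζω_n): ω_n = 3/(ζ·t_s) = 3/(0.292·0.142) = 72.3 rad/s.

ω_n ≈ 72.3 rad/s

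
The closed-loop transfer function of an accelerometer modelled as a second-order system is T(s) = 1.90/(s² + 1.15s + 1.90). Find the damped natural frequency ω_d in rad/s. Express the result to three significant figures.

Matching coefficients with s² + 2ζω_n s + ω_n² gives ω_n² = 1.90 ⇒ ω_n = 1.38 rad/s, and ζ = 1.15/(2ω_n) = 0.417.
The damped frequency ω_d = ω_n√(1−ζ²) = 1.25 rad/s.

ω_d ≈ 1.25 rad/s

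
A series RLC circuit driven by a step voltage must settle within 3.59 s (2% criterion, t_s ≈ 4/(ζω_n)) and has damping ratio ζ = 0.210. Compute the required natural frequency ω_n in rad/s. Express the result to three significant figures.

Rearranging t_s ≈ 4/(ζω_n) gives ω_n = 4/(ζ·t_s) = 4/(0.210 × 3.59) = 5.31 rad/s.

ω_n ≈ 5.31 rad/s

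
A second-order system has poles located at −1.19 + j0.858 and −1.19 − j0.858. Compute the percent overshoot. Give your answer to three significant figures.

%OS ≈ 1.28%

The poles are at −σ ± jω_d with σ = 1.19 and ω_d = 0.858, so ω_n = √(σ²+ω_d²) = 1.47 rad/s and ζ = σ/ω_n = 0.811.
Overshoot: exp(−π·0.811/√(1−0.811²)) = 0.0128, i.e. 1.28%.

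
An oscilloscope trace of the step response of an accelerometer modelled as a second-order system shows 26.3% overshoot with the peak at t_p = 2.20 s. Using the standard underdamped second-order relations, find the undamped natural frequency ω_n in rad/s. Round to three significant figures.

From the overshoot, ζ = −ln(OS)/√(π²+ln²(OS)) = 0.391.
From t_p = π/ω_d, ω_d = π/2.20 = 1.43 rad/s, so ω_n = ω_d/√(1−ζ²) = 1.55 rad/s.

ω_n ≈ 1.55 rad/s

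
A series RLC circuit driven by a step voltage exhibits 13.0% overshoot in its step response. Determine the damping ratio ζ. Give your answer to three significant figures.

ζ ≈ 0.545

Inverting the overshoot relation: ζ = |ln 0.130|/√(π² + ln²0.130) = 0.545.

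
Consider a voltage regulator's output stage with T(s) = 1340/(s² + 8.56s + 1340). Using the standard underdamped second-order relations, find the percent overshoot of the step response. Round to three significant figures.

ω_n = √1340 = 36.6 rad/s; ζ = 8.56/(2·36.6) = 0.117.
%OS = 100·exp(−πζ/√(1−ζ²)) = 69.1%.

%OS ≈ 69.1%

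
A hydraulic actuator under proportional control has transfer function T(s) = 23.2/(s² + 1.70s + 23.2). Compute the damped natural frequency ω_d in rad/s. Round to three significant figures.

Matching coefficients with s² + 2ζω_n s + ω_n² gives ω_n² = 23.2 ⇒ ω_n = 4.82 rad/s, and ζ = 1.70/(2ω_n) = 0.176.
ω_d = ω_n√(1−ζ²) = 4.74 rad/s.

ω_d ≈ 4.74 rad/s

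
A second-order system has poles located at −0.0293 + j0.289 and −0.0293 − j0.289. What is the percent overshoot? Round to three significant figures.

With σ = 0.0293, ω_d = 0.289: ω_n = √(σ²+ω_d²) = 0.290 rad/s, ζ = σ/ω_n = 0.101.
Overshoot: exp(−π·0.101/√(1−0.101²)) = 0.727, i.e. 72.7%.

%OS ≈ 72.7%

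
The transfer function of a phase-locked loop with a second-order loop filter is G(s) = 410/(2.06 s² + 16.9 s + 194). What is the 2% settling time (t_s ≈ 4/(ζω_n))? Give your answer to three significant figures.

t_s ≈ 0.975 s

Dividing through by 2.06: denominator becomes s² + 8.204 s + 94.17.
So ω_n = √94.17 = 9.70 rad/s and ζ = 8.204/(2·9.70) = 0.423.
t_s ≈ 4/(ζω_n) = 0.975 s.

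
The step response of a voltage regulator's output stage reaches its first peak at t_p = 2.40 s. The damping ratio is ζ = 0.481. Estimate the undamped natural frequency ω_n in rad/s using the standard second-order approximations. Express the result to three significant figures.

Peak time t_p = π/ω_d, so ω_d = π/t_p = π/2.40 = 1.31 rad/s.
ω_n = ω_d/√(1−ζ²) = 1.31/√0.769 = 1.49 rad/s.

ω_n ≈ 1.49 rad/s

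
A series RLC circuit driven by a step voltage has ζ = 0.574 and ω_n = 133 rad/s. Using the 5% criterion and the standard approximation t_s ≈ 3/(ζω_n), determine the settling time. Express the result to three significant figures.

t_s ≈ 0.0393 s

t_s ≈ 3/(ζω_n) = 3/(0.574 × 133) = 0.0393 s.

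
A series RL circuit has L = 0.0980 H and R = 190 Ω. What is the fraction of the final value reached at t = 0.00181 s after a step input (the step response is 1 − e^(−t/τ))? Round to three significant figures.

y/y_∞ ≈ 0.970

τ = L/R = 0.0980/190 = 0.000516 s.
y(t)/y_∞ = 1 − e^(−t/τ) = 1 − e^(−0.00181/0.000516) = 1 − e^(−3.51) = 0.970.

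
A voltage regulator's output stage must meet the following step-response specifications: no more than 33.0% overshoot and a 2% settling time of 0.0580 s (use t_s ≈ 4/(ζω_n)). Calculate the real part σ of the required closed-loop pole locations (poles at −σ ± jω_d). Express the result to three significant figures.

σ ≈ 69.0

The settling-time spec alone fixes σ = ζω_n = 4/t_s = 4/0.0580 = 69.0.
(Overshoot then fixes ζ = 0.333 and hence ω_d = σ·√(1−ζ²)/ζ = 195 rad/s.)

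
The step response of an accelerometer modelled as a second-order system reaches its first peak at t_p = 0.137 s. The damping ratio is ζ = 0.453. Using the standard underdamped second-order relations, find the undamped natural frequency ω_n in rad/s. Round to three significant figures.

ω_n ≈ 25.7 rad/s

Peak time t_p = π/ω_d, so ω_d = π/t_p = π/0.137 = 22.9 rad/s.
ω_n = ω_d/√(1−ζ²) = 22.9/√0.795 = 25.7 rad/s.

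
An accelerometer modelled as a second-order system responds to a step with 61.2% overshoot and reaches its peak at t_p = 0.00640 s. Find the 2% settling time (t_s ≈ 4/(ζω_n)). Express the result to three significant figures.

t_s ≈ 0.0521 s

The overshoot fixes ζ = −ln(OS)/√(π²+ln²(OS)) = 0.154.
From t_p = π/ω_d, ω_d = π/0.00640 = 491 rad/s, so ω_n = ω_d/√(1−ζ²) = 497 rad/s.
t_s ≈ 4/(ζω_n) = 4/(0.154·497) = 0.0521 s.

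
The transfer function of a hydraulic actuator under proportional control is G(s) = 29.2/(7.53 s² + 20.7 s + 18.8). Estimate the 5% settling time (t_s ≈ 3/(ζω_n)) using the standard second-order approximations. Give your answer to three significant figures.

t_s ≈ 2.18 s

Dividing through by 7.53: denominator becomes s² + 2.749 s + 2.497.
So ω_n = √2.497 = 1.58 rad/s and ζ = 2.749/(2·1.58) = 0.870.
t_s ≈ 3/(ζω_n) = 2.18 s.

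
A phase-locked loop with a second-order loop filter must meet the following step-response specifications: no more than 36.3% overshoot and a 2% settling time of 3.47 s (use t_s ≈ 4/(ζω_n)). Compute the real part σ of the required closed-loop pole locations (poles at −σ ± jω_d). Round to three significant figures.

The settling-time spec alone fixes σ = ζω_n = 4/t_s = 4/3.47 = 1.15.
(Overshoot then fixes ζ = 0.307 and hence ω_d = σ·√(1−ζ²)/ζ = 3.57 rad/s.)

σ ≈ 1.15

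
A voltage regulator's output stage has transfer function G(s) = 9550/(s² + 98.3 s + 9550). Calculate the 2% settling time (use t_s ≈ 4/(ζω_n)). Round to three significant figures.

Matching coefficients with s² + 2ζω_n s + ω_n² gives ω_n² = 9550 ⇒ ω_n = 97.7 rad/s, and ζ = 98.3/(2ω_n) = 0.503.
t_s ≈ 4/(ζω_n) = 4/(0.503·97.7) = 0.0814 s.

t_s ≈ 0.0814 s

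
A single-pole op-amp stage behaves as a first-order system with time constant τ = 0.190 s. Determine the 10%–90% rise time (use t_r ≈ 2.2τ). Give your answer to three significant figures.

t_r ≈ 0.418 s

t_r ≈ 2.2τ = 0.418 s.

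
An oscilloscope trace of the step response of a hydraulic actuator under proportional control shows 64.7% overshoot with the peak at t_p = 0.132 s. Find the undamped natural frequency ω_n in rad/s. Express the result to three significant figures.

ω_n ≈ 24.0 rad/s

The overshoot fixes ζ = −ln(OS)/√(π²+ln²(OS)) = 0.137.
From t_p = π/ω_d, ω_d = π/0.132 = 23.8 rad/s, so ω_n = ω_d/√(1−ζ²) = 24.0 rad/s.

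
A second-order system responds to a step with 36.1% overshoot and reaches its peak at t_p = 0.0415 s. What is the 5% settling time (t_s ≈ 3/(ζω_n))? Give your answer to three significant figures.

ζ from %OS: ζ = |ln 0.361|/√(π²+ln²0.361) = 0.308.
t_p = π/ω_d ⇒ ω_d = 75.7 rad/s; then ω_n = ω_d/√(1−ζ²) = 79.6 rad/s.
t_s ≈ 3/(ζω_n) = 3/(0.308·79.6) = 0.122 s.

t_s ≈ 0.122 s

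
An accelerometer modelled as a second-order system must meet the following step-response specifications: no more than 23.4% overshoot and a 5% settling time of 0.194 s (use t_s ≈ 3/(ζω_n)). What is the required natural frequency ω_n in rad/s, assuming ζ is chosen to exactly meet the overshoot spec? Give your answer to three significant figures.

Inverting the overshoot relation: ζ = |ln 0.234|/√(π² + ln²0.234) = 0.420.
From t_s ≈ 3/(ζω_n): ω_n = 3/(ζ·t_s) = 3/(0.420·0.194) = 36.8 rad/s.

ω_n ≈ 36.8 rad/s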